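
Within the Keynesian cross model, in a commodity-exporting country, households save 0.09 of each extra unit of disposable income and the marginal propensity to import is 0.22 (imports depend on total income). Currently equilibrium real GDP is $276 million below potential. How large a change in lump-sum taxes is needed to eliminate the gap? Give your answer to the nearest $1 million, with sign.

MPC = 1 − MPS = 1 − 0.09 = 0.91.
Spending multiplier = 1/(1 − c + m) = 1/(1 − 0.91 + 0.22) = 1/0.31 ≈ 3.226.
Tax multiplier = −c·k = −0.91/0.31 ≈ −2.935. Need ΔY = +$276 million, so ΔT = ΔY/(−c·k) = −(+$276 million) × 0.31 / 0.91 ≈ −$94 million.
The government should cut lump-sum taxes by $94 million.

−$94 million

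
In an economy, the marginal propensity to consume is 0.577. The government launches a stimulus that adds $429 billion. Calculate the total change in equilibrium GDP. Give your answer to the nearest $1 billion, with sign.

+$1,014 billion

Expenditure multiplier = 1/(1 − MPC) = 1/(1 − 0.577) = 1/0.423 ≈ 2.364.
ΔY = k × ΔG = (+$429 billion) / 0.423 ≈ +$1,014 billion.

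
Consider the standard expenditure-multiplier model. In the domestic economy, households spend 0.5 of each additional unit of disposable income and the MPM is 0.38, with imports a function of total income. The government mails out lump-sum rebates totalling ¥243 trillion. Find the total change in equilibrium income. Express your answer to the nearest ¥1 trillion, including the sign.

+¥138 trillion

A lump-sum tax change of −¥243 trillion shifts disposable income by +¥243 trillion; first-round consumption changes by −c × ΔT = −0.5 × (−¥243 trillion) = +¥121.5 trillion.
Expenditure multiplier = 1/(1 − c + m) = 1/(1 − 0.5 + 0.38) = 1/0.88 ≈ 1.136.
The tax multiplier is −c × k ≈ −0.568, so ΔY = k × (−c·ΔT) = (+¥121.5 trillion) / 0.88 ≈ +¥138 trillion.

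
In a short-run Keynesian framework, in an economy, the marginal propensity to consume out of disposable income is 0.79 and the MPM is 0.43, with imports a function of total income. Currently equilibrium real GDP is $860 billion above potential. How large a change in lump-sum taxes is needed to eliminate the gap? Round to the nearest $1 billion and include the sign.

Spending multiplier = 1/(1 − c + m) = 1/(1 − 0.79 + 0.43) = 1/0.64 ≈ 1.563.
Tax multiplier = −c·k = −0.79/0.64 ≈ −1.234. Need ΔY = −$860 billion, so ΔT = ΔY/(−c·k) = −(−$860 billion) × 0.64 / 0.79 ≈ +$697 billion.
The government should raise lump-sum taxes by $697 billion.

+$697 billion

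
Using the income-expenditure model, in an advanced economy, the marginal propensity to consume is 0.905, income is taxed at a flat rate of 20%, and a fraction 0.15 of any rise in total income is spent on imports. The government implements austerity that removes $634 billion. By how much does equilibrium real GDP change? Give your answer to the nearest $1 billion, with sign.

Expenditure multiplier = 1/(1 − c(1−t) + m) = 1/(1 − 0.905×0.8 + 0.15) = 1/0.426 ≈ 2.347.
ΔY = k × ΔG = (−$634 billion) / 0.426 ≈ −$1,488 billion.

−$1,488 billion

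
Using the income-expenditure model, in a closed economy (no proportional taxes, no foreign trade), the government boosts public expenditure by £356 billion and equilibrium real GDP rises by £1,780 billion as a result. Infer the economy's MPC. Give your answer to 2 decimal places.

0.80

Implied spending multiplier k = ΔY/ΔG = 1,780/356 = 5.
Since k = 1/(1 − MPC), MPC = 1 − 1/k = 1 − ΔG/ΔY = 1 − 356/1,780 = 0.80.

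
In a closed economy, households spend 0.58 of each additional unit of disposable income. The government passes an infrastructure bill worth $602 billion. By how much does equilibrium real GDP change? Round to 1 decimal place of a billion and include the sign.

+$1,433.3 billion

Spending multiplier = 1/(1 − MPC) = 1/(1 − 0.58) = 1/0.42 ≈ 2.381.
ΔY = k × ΔG = (+$602 billion) / 0.42 ≈ +$1,433.3 billion.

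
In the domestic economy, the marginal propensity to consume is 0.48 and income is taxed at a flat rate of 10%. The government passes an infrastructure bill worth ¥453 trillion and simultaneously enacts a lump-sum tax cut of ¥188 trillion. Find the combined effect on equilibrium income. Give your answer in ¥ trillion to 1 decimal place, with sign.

Expenditure multiplier = 1/(1 − c(1−t)) = 1/(1 − 0.48×0.9) = 1/0.568 ≈ 1.761.
ΔG contributes k·ΔG = (+¥453 trillion) / 0.568 ≈ +¥797.5 trillion.
ΔT of −¥188 trillion changes first-round spending by −c·ΔT = +¥90.24 trillion, contributing k·(−c·ΔT) = (+¥90.24 trillion) / 0.568 ≈ +¥158.9 trillion.
Net ΔY = k(ΔG − c·ΔT) = (+¥543.24 trillion) / 0.568 ≈ +¥956.4 trillion.

+¥956.4 trillion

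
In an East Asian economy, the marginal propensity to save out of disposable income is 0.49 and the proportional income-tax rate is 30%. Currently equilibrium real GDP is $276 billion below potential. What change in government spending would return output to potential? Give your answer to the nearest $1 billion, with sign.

+$177 billion

MPC = 1 − MPS = 1 − 0.49 = 0.51.
Spending multiplier = 1/(1 − c(1−t)) = 1/(1 − 0.51×0.7) = 1/0.643 ≈ 1.555.
Need ΔY = +$276 billion, so ΔG = ΔY/k = (+$276 billion) × 0.643 ≈ +$177 billion.
The government should increase government spending by $177 billion.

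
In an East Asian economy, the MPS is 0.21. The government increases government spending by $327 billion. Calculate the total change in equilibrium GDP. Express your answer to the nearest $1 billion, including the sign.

MPC = 1 − MPS = 1 − 0.21 = 0.79.
Expenditure multiplier = 1/(1 − MPC) = 1/(1 − 0.79) = 1/0.21 ≈ 4.762.
ΔY = k × ΔG = (+$327 billion) / 0.21 ≈ +$1,557 billion.

+$1,557 billion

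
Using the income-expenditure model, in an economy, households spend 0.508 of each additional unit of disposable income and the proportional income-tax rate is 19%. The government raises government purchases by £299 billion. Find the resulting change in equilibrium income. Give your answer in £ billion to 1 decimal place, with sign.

Spending multiplier = 1/(1 − c(1−t)) = 1/(1 − 0.508×0.81) = 1/0.58852 ≈ 1.699.
ΔY = k × ΔG = (+£299 billion) / 0.58852 ≈ +£508.1 billion.

+£508.1 billion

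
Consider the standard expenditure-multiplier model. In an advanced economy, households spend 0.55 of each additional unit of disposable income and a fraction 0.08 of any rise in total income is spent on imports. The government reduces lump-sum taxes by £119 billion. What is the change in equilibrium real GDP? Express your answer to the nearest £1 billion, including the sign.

A lump-sum tax change of −£119 billion shifts disposable income by +£119 billion; first-round consumption changes by −c × ΔT = −0.55 × (−£119 billion) = +£65.45 billion.
Expenditure multiplier = 1/(1 − c + m) = 1/(1 − 0.55 + 0.08) = 1/0.53 ≈ 1.887.
The tax multiplier is −c × k ≈ −1.038, so ΔY = k × (−c·ΔT) = (+£65.45 billion) / 0.53 ≈ +£123 billion.

+£123 billion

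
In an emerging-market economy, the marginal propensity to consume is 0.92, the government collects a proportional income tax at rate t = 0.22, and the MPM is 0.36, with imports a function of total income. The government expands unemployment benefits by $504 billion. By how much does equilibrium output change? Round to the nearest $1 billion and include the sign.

The transfer change shifts disposable income by +$504 billion, so first-round consumption changes by c·ΔTR = 0.92 × (+$504 billion) = +$463.68 billion.
Expenditure multiplier = 1/(1 − c(1−t) + m) = 1/(1 − 0.92×0.78 + 0.36) = 1/0.6424 ≈ 1.557.
The transfer multiplier is c × k ≈ 1.432, so ΔY = k × (c·ΔTR) = (+$463.68 billion) / 0.6424 ≈ +$722 billion.

+$722 billion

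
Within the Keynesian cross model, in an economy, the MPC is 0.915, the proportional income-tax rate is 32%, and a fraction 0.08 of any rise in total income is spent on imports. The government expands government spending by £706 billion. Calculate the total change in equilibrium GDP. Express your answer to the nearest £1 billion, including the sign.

Government-spending multiplier = 1/(1 − c(1−t) + m) = 1/(1 − 0.915×0.68 + 0.08) = 1/0.4578 ≈ 2.184.
ΔY = k × ΔG = (+£706 billion) / 0.4578 ≈ +£1,542 billion.

+£1,542 billion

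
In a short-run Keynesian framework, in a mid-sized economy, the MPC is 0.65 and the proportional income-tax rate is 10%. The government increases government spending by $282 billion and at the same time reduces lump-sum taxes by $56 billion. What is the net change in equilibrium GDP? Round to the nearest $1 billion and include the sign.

Expenditure multiplier = 1/(1 − c(1−t)) = 1/(1 − 0.65×0.9) = 1/0.415 ≈ 2.41.
ΔG contributes k·ΔG = (+$282 billion) / 0.415 ≈ +$679.5 billion.
ΔT of −$56 billion changes first-round spending by −c·ΔT = +$36.4 billion, contributing k·(−c·ΔT) = (+$36.4 billion) / 0.415 ≈ +$87.7 billion.
Net ΔY = k(ΔG − c·ΔT) = (+$318.4 billion) / 0.415 ≈ +$767 billion.

+$767 billion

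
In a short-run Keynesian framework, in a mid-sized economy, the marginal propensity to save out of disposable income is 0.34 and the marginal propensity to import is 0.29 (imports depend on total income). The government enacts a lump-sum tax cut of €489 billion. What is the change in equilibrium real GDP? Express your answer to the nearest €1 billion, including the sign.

MPC = 1 − MPS = 1 − 0.34 = 0.66.
A lump-sum tax change of −€489 billion shifts disposable income by +€489 billion; first-round consumption changes by −c × ΔT = −0.66 × (−€489 billion) = +€322.74 billion.
Expenditure multiplier = 1/(1 − c + m) = 1/(1 − 0.66 + 0.29) = 1/0.63 ≈ 1.587.
The tax multiplier is −c × k ≈ −1.048, so ΔY = k × (−c·ΔT) = (+€322.74 billion) / 0.63 ≈ +€512 billion.

+€512 billion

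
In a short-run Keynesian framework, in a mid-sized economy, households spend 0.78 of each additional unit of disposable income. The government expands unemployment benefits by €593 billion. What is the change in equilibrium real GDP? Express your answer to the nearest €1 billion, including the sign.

+€2,102 billion

The transfer change shifts disposable income by +€593 billion, so first-round consumption changes by c·ΔTR = 0.78 × (+€593 billion) = +€462.54 billion.
Expenditure multiplier = 1/(1 − MPC) = 1/(1 − 0.78) = 1/0.22 ≈ 4.545.
The transfer multiplier is c × k ≈ 3.545, so ΔY = k × (c·ΔTR) = (+€462.54 billion) / 0.22 ≈ +€2,102 billion.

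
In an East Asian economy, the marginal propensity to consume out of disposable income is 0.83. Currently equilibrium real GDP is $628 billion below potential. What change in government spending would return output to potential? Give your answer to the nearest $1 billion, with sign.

+$107 billion

Spending multiplier = 1/(1 − MPC) = 1/(1 − 0.83) = 1/0.17 ≈ 5.882.
Need ΔY = +$628 billion, so ΔG = ΔY/k = (+$628 billion) × 0.17 ≈ +$107 billion.
The government should increase government spending by $107 billion.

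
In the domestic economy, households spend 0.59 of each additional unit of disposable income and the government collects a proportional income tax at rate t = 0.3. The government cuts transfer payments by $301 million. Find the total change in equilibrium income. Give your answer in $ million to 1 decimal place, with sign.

The transfer change shifts disposable income by −$301 million, so first-round consumption changes by c·ΔTR = 0.59 × (−$301 million) = −$177.59 million.
Expenditure multiplier = 1/(1 − c(1−t)) = 1/(1 − 0.59×0.7) = 1/0.587 ≈ 1.704.
The transfer multiplier is c × k ≈ 1.005, so ΔY = k × (c·ΔTR) = (−$177.59 million) / 0.587 ≈ −$302.5 million.

−$302.5 million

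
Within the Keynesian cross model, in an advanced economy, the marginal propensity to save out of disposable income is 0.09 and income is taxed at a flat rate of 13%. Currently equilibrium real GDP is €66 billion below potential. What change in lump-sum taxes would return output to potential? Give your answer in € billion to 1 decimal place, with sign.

−€15.1 billion

MPC = 1 − MPS = 1 − 0.09 = 0.91.
Spending multiplier = 1/(1 − c(1−t)) = 1/(1 − 0.91×0.87) = 1/0.2083 ≈ 4.801.
Tax multiplier = −c·k = −0.91/0.2083 ≈ −4.369. Need ΔY = +€66 billion, so ΔT = ΔY/(−c·k) = −(+€66 billion) × 0.2083 / 0.91 ≈ −€15.1 billion.
The government should cut lump-sum taxes by €15.1 billion.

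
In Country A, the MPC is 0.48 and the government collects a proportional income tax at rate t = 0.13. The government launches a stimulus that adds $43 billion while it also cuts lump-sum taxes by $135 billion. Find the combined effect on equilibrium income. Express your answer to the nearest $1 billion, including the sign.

+$185 billion

Expenditure multiplier = 1/(1 − c(1−t)) = 1/(1 − 0.48×0.87) = 1/0.5824 ≈ 1.717.
ΔG contributes k·ΔG = (+$43 billion) / 0.5824 ≈ +$73.8 billion.
ΔT of −$135 billion changes first-round spending by −c·ΔT = +$64.8 billion, contributing k·(−c·ΔT) = (+$64.8 billion) / 0.5824 ≈ +$111.3 billion.
Net ΔY = k(ΔG − c·ΔT) = (+$107.8 billion) / 0.5824 ≈ +$185 billion.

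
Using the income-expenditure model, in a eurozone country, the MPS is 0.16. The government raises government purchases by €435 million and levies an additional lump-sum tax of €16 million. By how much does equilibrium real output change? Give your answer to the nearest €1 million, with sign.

MPC = 1 − MPS = 1 − 0.16 = 0.84.
Expenditure multiplier = 1/(1 − MPC) = 1/(1 − 0.84) = 1/0.16 = 6.25.
ΔG contributes k·ΔG = (+€435 million) / 0.16 ≈ +€2,718.8 million.
ΔT of +€16 million changes first-round spending by −c·ΔT = −€13.44 million, contributing k·(−c·ΔT) = (−€13.44 million) / 0.16 = −€84 million.
Net ΔY = k(ΔG − c·ΔT) = (+€421.56 million) / 0.16 ≈ +€2,635 million.

+€2,635 million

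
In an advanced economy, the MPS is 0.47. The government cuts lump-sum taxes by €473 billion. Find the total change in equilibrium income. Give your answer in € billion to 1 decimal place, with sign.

+€533.4 billion

MPC = 1 − MPS = 1 − 0.47 = 0.53.
A lump-sum tax change of −€473 billion shifts disposable income by +€473 billion; first-round consumption changes by −c × ΔT = −0.53 × (−€473 billion) = +€250.69 billion.
Expenditure multiplier = 1/(1 − MPC) = 1/(1 − 0.53) = 1/0.47 ≈ 2.128.
The tax multiplier is −c × k ≈ −1.128, so ΔY = k × (−c·ΔT) = (+€250.69 billion) / 0.47 ≈ +€533.4 billion.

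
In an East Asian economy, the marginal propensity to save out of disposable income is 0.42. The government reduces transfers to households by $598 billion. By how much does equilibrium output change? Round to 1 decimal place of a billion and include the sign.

MPC = 1 − MPS = 1 − 0.42 = 0.58.
The transfer change shifts disposable income by −$598 billion, so first-round consumption changes by c·ΔTR = 0.58 × (−$598 billion) = −$346.84 billion.
Expenditure multiplier = 1/(1 − MPC) = 1/(1 − 0.58) = 1/0.42 ≈ 2.381.
The transfer multiplier is c × k ≈ 1.381, so ΔY = k × (c·ΔTR) = (−$346.84 billion) / 0.42 ≈ −$825.8 billion.

−$825.8 billion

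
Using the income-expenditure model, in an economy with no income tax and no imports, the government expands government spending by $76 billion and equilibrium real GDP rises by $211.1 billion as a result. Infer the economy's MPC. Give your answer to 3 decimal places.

0.640

Implied spending multiplier k = ΔY/ΔG = 211.1/76 ≈ 2.7776.
Since k = 1/(1 − MPC), MPC = 1 − 1/k = 1 − ΔG/ΔY = 1 − 76/211.1 ≈ 0.640.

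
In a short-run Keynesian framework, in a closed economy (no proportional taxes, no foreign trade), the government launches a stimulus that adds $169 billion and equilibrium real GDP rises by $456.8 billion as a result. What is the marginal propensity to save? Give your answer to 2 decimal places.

0.37

Implied spending multiplier k = ΔY/ΔG = 456.8/169 ≈ 2.703.
Since k = 1/(1 − MPC), MPC = 1 − 1/k = 1 − ΔG/ΔY = 1 − 169/456.8 ≈ 0.63.
MPS = 1 − MPC = 0.37.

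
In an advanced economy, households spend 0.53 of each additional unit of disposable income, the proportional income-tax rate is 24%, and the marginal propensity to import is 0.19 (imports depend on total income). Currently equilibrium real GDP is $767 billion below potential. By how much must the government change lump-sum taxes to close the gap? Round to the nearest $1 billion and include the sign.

Spending multiplier = 1/(1 − c(1−t) + m) = 1/(1 − 0.53×0.76 + 0.19) = 1/0.7872 ≈ 1.27.
Tax multiplier = −c·k = −0.53/0.7872 ≈ −0.673. Need ΔY = +$767 billion, so ΔT = ΔY/(−c·k) = −(+$767 billion) × 0.7872 / 0.53 ≈ −$1,139 billion.
The government should cut lump-sum taxes by $1,139 billion.

−$1,139 billion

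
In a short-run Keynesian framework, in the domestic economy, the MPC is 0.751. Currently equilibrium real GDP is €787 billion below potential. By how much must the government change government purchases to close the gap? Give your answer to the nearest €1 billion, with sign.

+€196 billion

Spending multiplier = 1/(1 − MPC) = 1/(1 − 0.751) = 1/0.249 ≈ 4.016.
Need ΔY = +€787 billion, so ΔG = ΔY/k = (+€787 billion) × 0.249 ≈ +€196 billion.
The government should increase government purchases by €196 billion.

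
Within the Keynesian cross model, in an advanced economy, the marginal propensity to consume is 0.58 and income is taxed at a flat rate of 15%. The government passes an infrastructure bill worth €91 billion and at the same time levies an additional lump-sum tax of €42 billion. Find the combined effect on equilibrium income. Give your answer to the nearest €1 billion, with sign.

+€131 billion

Expenditure multiplier = 1/(1 − c(1−t)) = 1/(1 − 0.58×0.85) = 1/0.507 ≈ 1.972.
ΔG contributes k·ΔG = (+€91 billion) / 0.507 ≈ +€179.5 billion.
ΔT of +€42 billion changes first-round spending by −c·ΔT = −€24.36 billion, contributing k·(−c·ΔT) = (−€24.36 billion) / 0.507 ≈ −€48 billion.
Net ΔY = k(ΔG − c·ΔT) = (+€66.64 billion) / 0.507 ≈ +€131 billion.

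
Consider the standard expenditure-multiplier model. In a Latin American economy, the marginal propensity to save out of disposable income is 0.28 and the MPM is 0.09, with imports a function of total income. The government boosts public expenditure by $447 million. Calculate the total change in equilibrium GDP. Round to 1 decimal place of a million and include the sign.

+$1,208.1 million

MPC = 1 − MPS = 1 − 0.28 = 0.72.
Expenditure multiplier = 1/(1 − c + m) = 1/(1 − 0.72 + 0.09) = 1/0.37 ≈ 2.703.
ΔY = k × ΔG = (+$447 million) / 0.37 ≈ +$1,208.1 million.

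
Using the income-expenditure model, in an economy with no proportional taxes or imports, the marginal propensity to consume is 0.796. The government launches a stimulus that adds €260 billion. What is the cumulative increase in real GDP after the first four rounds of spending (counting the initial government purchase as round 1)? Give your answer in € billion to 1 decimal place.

€762.8 billion

Round 1 adds ΔG = €260 billion; each later round is MPC = 0.796 times the previous.
After 4 rounds: 260 + 206.96 + 164.74016 + 131.13316736 = ΔG·(1 − c^4)/(1 − c) = 260 × (1 − 0.401469235456)/0.204 ≈ €762.8 billion.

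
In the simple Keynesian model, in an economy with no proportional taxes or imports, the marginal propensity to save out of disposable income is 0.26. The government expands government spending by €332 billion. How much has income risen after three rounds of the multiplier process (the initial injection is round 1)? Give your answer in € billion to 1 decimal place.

€759.5 billion

MPC = 1 − MPS = 1 − 0.26 = 0.74.
Round 1 adds ΔG = €332 billion; each later round is MPC = 0.74 times the previous.
After 3 rounds: 332 + 245.68 + 181.8032 = ΔG·(1 − c^3)/(1 − c) = 332 × (1 − 0.405224)/0.26 ≈ €759.5 billion.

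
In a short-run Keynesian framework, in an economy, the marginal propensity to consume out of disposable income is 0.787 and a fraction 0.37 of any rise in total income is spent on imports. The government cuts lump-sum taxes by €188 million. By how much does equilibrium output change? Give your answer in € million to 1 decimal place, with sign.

A lump-sum tax change of −€188 million shifts disposable income by +€188 million; first-round consumption changes by −c × ΔT = −0.787 × (−€188 million) = +€147.956 million.
Expenditure multiplier = 1/(1 − c + m) = 1/(1 − 0.787 + 0.37) = 1/0.583 ≈ 1.715.
The tax multiplier is −c × k ≈ −1.35, so ΔY = k × (−c·ΔT) = (+€147.956 million) / 0.583 ≈ +€253.8 million.

+€253.8 million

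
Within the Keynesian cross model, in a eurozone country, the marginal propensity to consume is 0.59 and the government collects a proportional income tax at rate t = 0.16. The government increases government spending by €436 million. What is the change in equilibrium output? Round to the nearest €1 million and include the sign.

Government-spending multiplier = 1/(1 − c(1−t)) = 1/(1 − 0.59×0.84) = 1/0.5044 ≈ 1.983.
ΔY = k × ΔG = (+€436 million) / 0.5044 ≈ +€864 million.

+€864 million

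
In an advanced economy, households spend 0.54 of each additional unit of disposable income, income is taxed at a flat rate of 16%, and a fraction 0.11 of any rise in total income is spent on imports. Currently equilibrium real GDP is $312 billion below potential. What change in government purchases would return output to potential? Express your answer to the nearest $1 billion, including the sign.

Spending multiplier = 1/(1 − c(1−t) + m) = 1/(1 − 0.54×0.84 + 0.11) = 1/0.6564 ≈ 1.523.
Need ΔY = +$312 billion, so ΔG = ΔY/k = (+$312 billion) × 0.6564 ≈ +$205 billion.
The government should increase government purchases by $205 billion.

+$205 billion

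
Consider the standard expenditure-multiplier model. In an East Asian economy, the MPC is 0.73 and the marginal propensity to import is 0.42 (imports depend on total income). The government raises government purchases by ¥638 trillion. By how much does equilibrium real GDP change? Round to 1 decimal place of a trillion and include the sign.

Government-spending multiplier = 1/(1 − c + m) = 1/(1 − 0.73 + 0.42) = 1/0.69 ≈ 1.449.
ΔY = k × ΔG = (+¥638 trillion) / 0.69 ≈ +¥924.6 trillion.

+¥924.6 trillion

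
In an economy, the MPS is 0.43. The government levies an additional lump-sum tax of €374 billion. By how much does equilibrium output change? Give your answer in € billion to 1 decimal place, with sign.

MPC = 1 − MPS = 1 − 0.43 = 0.57.
A lump-sum tax change of +€374 billion shifts disposable income by −€374 billion; first-round consumption changes by −c × ΔT = −0.57 × (+€374 billion) = −€213.18 billion.
Expenditure multiplier = 1/(1 − MPC) = 1/(1 − 0.57) = 1/0.43 ≈ 2.326.
The tax multiplier is −c × k ≈ −1.326, so ΔY = k × (−c·ΔT) = (−€213.18 billion) / 0.43 ≈ −€495.8 billion.

−€495.8 billion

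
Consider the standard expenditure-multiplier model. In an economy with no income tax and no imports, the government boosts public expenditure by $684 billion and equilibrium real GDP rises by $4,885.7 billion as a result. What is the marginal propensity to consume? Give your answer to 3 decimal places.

Implied spending multiplier k = ΔY/ΔG = 4,885.7/684 ≈ 7.1428.
Since k = 1/(1 − MPC), MPC = 1 − 1/k = 1 − ΔG/ΔY = 1 − 684/4,885.7 ≈ 0.860.

0.860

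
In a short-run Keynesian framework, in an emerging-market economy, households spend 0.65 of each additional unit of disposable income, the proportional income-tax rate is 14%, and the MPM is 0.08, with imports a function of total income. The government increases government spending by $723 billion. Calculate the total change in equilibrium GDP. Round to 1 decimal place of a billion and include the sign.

+$1,387.7 billion

Spending multiplier = 1/(1 − c(1−t) + m) = 1/(1 − 0.65×0.86 + 0.08) = 1/0.521 ≈ 1.919.
ΔY = k × ΔG = (+$723 billion) / 0.521 ≈ +$1,387.7 billion.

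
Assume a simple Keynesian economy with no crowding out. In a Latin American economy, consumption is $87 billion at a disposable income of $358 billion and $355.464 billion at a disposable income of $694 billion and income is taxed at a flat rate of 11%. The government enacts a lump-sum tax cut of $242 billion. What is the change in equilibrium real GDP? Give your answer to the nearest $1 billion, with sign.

MPC = ΔC/ΔYd = (355.464 − 87)/(694 − 358) = 268.464/336 = 0.799.
A lump-sum tax change of −$242 billion shifts disposable income by +$242 billion; first-round consumption changes by −c × ΔT = −0.799 × (−$242 billion) = +$193.358 billion.
Expenditure multiplier = 1/(1 − c(1−t)) = 1/(1 − 0.799×0.89) = 1/0.28889 ≈ 3.462.
The tax multiplier is −c × k ≈ −2.766, so ΔY = k × (−c·ΔT) = (+$193.358 billion) / 0.28889 ≈ +$669 billion.

+$669 billion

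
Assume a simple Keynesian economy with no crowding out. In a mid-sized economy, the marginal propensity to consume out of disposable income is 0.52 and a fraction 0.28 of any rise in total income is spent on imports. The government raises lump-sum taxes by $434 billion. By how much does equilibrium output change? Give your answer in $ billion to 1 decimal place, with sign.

A lump-sum tax change of +$434 billion shifts disposable income by −$434 billion; first-round consumption changes by −c × ΔT = −0.52 × (+$434 billion) = −$225.68 billion.
Expenditure multiplier = 1/(1 − c + m) = 1/(1 − 0.52 + 0.28) = 1/0.76 ≈ 1.316.
The tax multiplier is −c × k ≈ −0.684, so ΔY = k × (−c·ΔT) = (−$225.68 billion) / 0.76 ≈ −$296.9 billion.

−$296.9 billion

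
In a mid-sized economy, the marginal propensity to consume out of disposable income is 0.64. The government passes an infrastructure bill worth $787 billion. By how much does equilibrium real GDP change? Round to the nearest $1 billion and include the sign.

+$2,186 billion

Spending multiplier = 1/(1 − MPC) = 1/(1 − 0.64) = 1/0.36 ≈ 2.778.
ΔY = k × ΔG = (+$787 billion) / 0.36 ≈ +$2,186 billion.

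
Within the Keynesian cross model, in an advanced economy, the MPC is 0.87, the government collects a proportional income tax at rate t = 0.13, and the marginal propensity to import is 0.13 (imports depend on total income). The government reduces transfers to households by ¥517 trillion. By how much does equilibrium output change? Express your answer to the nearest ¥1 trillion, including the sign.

−¥1,206 trillion

The transfer change shifts disposable income by −¥517 trillion, so first-round consumption changes by c·ΔTR = 0.87 × (−¥517 trillion) = −¥449.79 trillion.
Expenditure multiplier = 1/(1 − c(1−t) + m) = 1/(1 − 0.87×0.87 + 0.13) = 1/0.3731 ≈ 2.68.
The transfer multiplier is c × k ≈ 2.332, so ΔY = k × (c·ΔTR) = (−¥449.79 trillion) / 0.3731 ≈ −¥1,206 trillion.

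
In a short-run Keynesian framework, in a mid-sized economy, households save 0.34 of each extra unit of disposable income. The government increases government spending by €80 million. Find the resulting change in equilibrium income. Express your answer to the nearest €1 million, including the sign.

MPC = 1 − MPS = 1 − 0.34 = 0.66.
Expenditure multiplier = 1/(1 − MPC) = 1/(1 − 0.66) = 1/0.34 ≈ 2.941.
ΔY = k × ΔG = (+€80 million) / 0.34 ≈ +€235 million.

+€235 million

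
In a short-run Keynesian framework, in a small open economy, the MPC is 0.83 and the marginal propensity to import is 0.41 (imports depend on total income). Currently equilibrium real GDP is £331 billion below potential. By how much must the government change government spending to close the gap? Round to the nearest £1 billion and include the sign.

+£192 billion

Spending multiplier = 1/(1 − c + m) = 1/(1 − 0.83 + 0.41) = 1/0.58 ≈ 1.724.
Need ΔY = +£331 billion, so ΔG = ΔY/k = (+£331 billion) × 0.58 ≈ +£192 billion.
The government should increase government spending by £192 billion.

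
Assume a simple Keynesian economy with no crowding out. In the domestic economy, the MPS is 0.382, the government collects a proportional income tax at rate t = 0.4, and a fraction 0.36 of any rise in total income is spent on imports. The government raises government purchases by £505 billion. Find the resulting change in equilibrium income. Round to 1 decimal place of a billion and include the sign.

MPC = 1 − MPS = 1 − 0.382 = 0.618.
Expenditure multiplier = 1/(1 − c(1−t) + m) = 1/(1 − 0.618×0.6 + 0.36) = 1/0.9892 ≈ 1.011.
ΔY = k × ΔG = (+£505 billion) / 0.9892 ≈ +£510.5 billion.

+£510.5 billion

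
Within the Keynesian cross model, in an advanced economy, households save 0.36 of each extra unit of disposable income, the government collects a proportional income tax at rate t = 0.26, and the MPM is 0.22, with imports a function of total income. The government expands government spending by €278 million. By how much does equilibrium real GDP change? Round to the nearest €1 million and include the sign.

MPC = 1 − MPS = 1 − 0.36 = 0.64.
Spending multiplier = 1/(1 − c(1−t) + m) = 1/(1 − 0.64×0.74 + 0.22) = 1/0.7464 ≈ 1.34.
ΔY = k × ΔG = (+€278 million) / 0.7464 ≈ +€372 million.

+€372 million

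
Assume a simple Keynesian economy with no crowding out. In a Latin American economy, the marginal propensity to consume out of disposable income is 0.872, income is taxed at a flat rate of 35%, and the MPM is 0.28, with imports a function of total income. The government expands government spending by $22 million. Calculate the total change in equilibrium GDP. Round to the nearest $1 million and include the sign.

Government-spending multiplier = 1/(1 − c(1−t) + m) = 1/(1 − 0.872×0.65 + 0.28) = 1/0.7132 ≈ 1.402.
ΔY = k × ΔG = (+$22 million) / 0.7132 ≈ +$31 million.

+$31 million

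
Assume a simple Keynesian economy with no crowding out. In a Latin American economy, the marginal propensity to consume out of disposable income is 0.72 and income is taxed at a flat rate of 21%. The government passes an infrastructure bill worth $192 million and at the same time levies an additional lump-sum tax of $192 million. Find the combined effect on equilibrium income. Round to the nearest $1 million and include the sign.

Expenditure multiplier = 1/(1 − c(1−t)) = 1/(1 − 0.72×0.79) = 1/0.4312 ≈ 2.319.
ΔG contributes k·ΔG = (+$192 million) / 0.4312 ≈ +$445.3 million.
ΔT of +$192 million changes first-round spending by −c·ΔT = −$138.24 million, contributing k·(−c·ΔT) = (−$138.24 million) / 0.4312 ≈ −$320.6 million.
Net ΔY = k(ΔG − c·ΔT) = (+$53.76 million) / 0.4312 ≈ +$125 million.

+$125 million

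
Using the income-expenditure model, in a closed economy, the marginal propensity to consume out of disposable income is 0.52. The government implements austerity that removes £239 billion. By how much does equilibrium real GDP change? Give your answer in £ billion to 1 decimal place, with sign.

−£497.9 billion

Spending multiplier = 1/(1 − MPC) = 1/(1 − 0.52) = 1/0.48 ≈ 2.083.
ΔY = k × ΔG = (−£239 billion) / 0.48 ≈ −£497.9 billion.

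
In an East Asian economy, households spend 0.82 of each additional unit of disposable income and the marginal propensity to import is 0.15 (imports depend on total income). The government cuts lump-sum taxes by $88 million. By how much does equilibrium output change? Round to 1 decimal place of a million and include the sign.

A lump-sum tax change of −$88 million shifts disposable income by +$88 million; first-round consumption changes by −c × ΔT = −0.82 × (−$88 million) = +$72.16 million.
Expenditure multiplier = 1/(1 − c + m) = 1/(1 − 0.82 + 0.15) = 1/0.33 ≈ 3.03.
The tax multiplier is −c × k ≈ −2.485, so ΔY = k × (−c·ΔT) = (+$72.16 million) / 0.33 ≈ +$218.7 million.

+$218.7 million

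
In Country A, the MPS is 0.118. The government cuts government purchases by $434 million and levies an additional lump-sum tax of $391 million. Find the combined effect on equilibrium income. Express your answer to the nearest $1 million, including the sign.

MPC = 1 − MPS = 1 − 0.118 = 0.882.
Expenditure multiplier = 1/(1 − MPC) = 1/(1 − 0.882) = 1/0.118 ≈ 8.475.
ΔG contributes k·ΔG = (−$434 million) / 0.118 ≈ −$3,678 million.
ΔT of +$391 million changes first-round spending by −c·ΔT = −$344.862 million, contributing k·(−c·ΔT) = (−$344.862 million) / 0.118 ≈ −$2,922.6 million.
Net ΔY = k(ΔG − c·ΔT) = (−$778.862 million) / 0.118 ≈ −$6,601 million.

−$6,601 million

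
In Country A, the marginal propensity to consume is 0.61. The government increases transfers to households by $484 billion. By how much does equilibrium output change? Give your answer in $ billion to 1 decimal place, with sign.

+$757.0 billion

The transfer change shifts disposable income by +$484 billion, so first-round consumption changes by c·ΔTR = 0.61 × (+$484 billion) = +$295.24 billion.
Expenditure multiplier = 1/(1 − MPC) = 1/(1 − 0.61) = 1/0.39 ≈ 2.564.
The transfer multiplier is c × k ≈ 1.564, so ΔY = k × (c·ΔTR) = (+$295.24 billion) / 0.39 ≈ +$757 billion.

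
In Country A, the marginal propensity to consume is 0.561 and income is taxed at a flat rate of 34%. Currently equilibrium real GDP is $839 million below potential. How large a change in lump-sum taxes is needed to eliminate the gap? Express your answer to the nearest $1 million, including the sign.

Spending multiplier = 1/(1 − c(1−t)) = 1/(1 − 0.561×0.66) = 1/0.62974 ≈ 1.588.
Tax multiplier = −c·k = −0.561/0.62974 ≈ −0.891. Need ΔY = +$839 million, so ΔT = ΔY/(−c·k) = −(+$839 million) × 0.62974 / 0.561 ≈ −$942 million.
The government should cut lump-sum taxes by $942 million.

−$942 million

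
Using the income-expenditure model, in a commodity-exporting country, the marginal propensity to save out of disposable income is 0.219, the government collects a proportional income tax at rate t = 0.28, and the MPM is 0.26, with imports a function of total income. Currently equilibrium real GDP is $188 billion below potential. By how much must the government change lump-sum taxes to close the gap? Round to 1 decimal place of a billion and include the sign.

−$167.9 billion

MPC = 1 − MPS = 1 − 0.219 = 0.781.
Spending multiplier = 1/(1 − c(1−t) + m) = 1/(1 − 0.781×0.72 + 0.26) = 1/0.69768 ≈ 1.433.
Tax multiplier = −c·k = −0.781/0.69768 ≈ −1.119. Need ΔY = +$188 billion, so ΔT = ΔY/(−c·k) = −(+$188 billion) × 0.69768 / 0.781 ≈ −$167.9 billion.
The government should cut lump-sum taxes by $167.9 billion.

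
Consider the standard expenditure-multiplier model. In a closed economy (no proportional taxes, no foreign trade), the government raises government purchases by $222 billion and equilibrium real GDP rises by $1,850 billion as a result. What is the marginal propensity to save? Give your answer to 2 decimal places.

0.12

Implied spending multiplier k = ΔY/ΔG = 1,850/222 ≈ 8.3333.
Since k = 1/(1 − MPC), MPC = 1 − 1/k = 1 − ΔG/ΔY = 1 − 222/1,850 = 0.88.
MPS = 1 − MPC = 0.12.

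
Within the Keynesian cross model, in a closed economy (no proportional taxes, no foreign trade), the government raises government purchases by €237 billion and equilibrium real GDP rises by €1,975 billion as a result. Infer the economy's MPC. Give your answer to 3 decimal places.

0.880

Implied spending multiplier k = ΔY/ΔG = 1,975/237 ≈ 8.3333.
Since k = 1/(1 − MPC), MPC = 1 − 1/k = 1 − ΔG/ΔY = 1 − 237/1,975 = 0.880.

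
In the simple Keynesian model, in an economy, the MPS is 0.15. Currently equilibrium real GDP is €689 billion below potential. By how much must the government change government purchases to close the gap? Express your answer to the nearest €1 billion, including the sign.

+€103 billion

MPC = 1 − MPS = 1 − 0.15 = 0.85.
Spending multiplier = 1/(1 − MPC) = 1/(1 − 0.85) = 1/0.15 ≈ 6.667.
Need ΔY = +€689 billion, so ΔG = ΔY/k = (+€689 billion) × 0.15 ≈ +€103 billion.
The government should increase government purchases by €103 billion.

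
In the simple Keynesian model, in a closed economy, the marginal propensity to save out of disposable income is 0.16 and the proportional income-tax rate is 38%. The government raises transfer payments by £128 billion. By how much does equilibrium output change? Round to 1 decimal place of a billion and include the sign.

+£224.4 billion

MPC = 1 − MPS = 1 − 0.16 = 0.84.
The transfer change shifts disposable income by +£128 billion, so first-round consumption changes by c·ΔTR = 0.84 × (+£128 billion) = +£107.52 billion.
Expenditure multiplier = 1/(1 − c(1−t)) = 1/(1 − 0.84×0.62) = 1/0.4792 ≈ 2.087.
The transfer multiplier is c × k ≈ 1.753, so ΔY = k × (c·ΔTR) = (+£107.52 billion) / 0.4792 ≈ +£224.4 billion.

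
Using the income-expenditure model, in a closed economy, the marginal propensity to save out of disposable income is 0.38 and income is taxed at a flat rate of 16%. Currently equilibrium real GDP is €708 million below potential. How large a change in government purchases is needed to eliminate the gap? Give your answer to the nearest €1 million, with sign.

+€339 million

MPC = 1 − MPS = 1 − 0.38 = 0.62.
Spending multiplier = 1/(1 − c(1−t)) = 1/(1 − 0.62×0.84) = 1/0.4792 ≈ 2.087.
Need ΔY = +€708 million, so ΔG = ΔY/k = (+€708 million) × 0.4792 ≈ +€339 million.
The government should increase government purchases by €339 million.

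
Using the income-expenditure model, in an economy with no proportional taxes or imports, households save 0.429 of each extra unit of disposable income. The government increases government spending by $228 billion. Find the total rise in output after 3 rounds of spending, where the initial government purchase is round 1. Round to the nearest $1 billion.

MPC = 1 − MPS = 1 − 0.429 = 0.571.
Round 1 adds ΔG = $228 billion; each later round is MPC = 0.571 times the previous.
After 3 rounds: 228 + 130.188 + 74.337348 = ΔG·(1 − c^3)/(1 − c) = 228 × (1 − 0.186169411)/0.429 ≈ $433 billion.

$433 billion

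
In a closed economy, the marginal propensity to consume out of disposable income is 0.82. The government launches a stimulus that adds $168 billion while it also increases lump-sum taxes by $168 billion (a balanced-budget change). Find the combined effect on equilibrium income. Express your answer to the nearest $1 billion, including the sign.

Expenditure multiplier = 1/(1 − MPC) = 1/(1 − 0.82) = 1/0.18 ≈ 5.556.
ΔG contributes k·ΔG = (+$168 billion) / 0.18 ≈ +$933.3 billion.
ΔT of +$168 billion changes first-round spending by −c·ΔT = −$137.76 billion, contributing k·(−c·ΔT) = (−$137.76 billion) / 0.18 ≈ −$765.3 billion.
With ΔG = ΔT and no other leakages, the balanced-budget multiplier is 1, so ΔY = ΔG = +$168 billion.

+$168 billion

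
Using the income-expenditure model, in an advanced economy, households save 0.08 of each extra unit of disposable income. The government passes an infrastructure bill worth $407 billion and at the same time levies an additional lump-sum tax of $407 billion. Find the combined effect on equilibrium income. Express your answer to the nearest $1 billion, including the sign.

+$407 billion

MPC = 1 − MPS = 1 − 0.08 = 0.92.
Expenditure multiplier = 1/(1 − MPC) = 1/(1 − 0.92) = 1/0.08 = 12.5.
ΔG contributes k·ΔG = (+$407 billion) / 0.08 = +$5,087.5 billion.
ΔT of +$407 billion changes first-round spending by −c·ΔT = −$374.44 billion, contributing k·(−c·ΔT) = (−$374.44 billion) / 0.08 = −$4,680.5 billion.
With ΔG = ΔT and no other leakages, the balanced-budget multiplier is 1, so ΔY = ΔG = +$407 billion.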